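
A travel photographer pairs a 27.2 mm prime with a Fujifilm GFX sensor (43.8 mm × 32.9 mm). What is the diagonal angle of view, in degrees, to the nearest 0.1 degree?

Sensor diagonal = √(43.8² + 32.9²) = √3000.8500 ≈ 54.7800 mm.
Angle of view α = 2·arctan(d/2f) with d = 54.7800 mm and f = 27.2 mm.
d/2f = 1.00699; arctan(1.00699) ≈ 45.1994°, so α ≈ 90.3988°.

90.4°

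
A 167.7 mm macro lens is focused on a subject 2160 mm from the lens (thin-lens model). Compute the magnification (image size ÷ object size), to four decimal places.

Thin lens: 1/f = 1/dₒ + 1/dᵢ → 1/dᵢ = 1/167.7 − 1/2160 = 0.0055001 mm⁻¹, so dᵢ ≈ 181.8160 mm.
Magnification m = dᵢ/dₒ = 181.8160/2160 ≈ 0.08417.

0.0842×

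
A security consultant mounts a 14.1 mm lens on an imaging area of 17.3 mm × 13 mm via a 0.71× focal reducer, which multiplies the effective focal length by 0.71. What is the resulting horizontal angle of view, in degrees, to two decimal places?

Effective focal length f = 14.1 × 0.71 = 10.011 mm.
α = 2·arctan(17.3 / (2 × 10.011)) = 2·arctan(0.86405) ≈ 81.6573°.

81.66°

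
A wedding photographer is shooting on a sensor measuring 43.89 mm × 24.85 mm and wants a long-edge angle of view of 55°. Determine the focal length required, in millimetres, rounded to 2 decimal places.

From α = 2·arctan(w/2f) we get f = w / (2·tan(α/2)).
With w = 43.89 mm and α/2 = 27.5°, tan(α/2) ≈ 0.52057, so f ≈ 43.89 / 1.04113 ≈ 42.1560 mm.

42.16 mm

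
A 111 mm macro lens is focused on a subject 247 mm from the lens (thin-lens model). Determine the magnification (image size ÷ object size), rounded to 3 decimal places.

0.816×

Thin lens: 1/f = 1/dₒ + 1/dᵢ → 1/dᵢ = 1/111 − 1/247 = 0.0049604 mm⁻¹, so dᵢ ≈ 201.5956 mm.
Magnification m = dᵢ/dₒ = 201.5956/247 ≈ 0.81618.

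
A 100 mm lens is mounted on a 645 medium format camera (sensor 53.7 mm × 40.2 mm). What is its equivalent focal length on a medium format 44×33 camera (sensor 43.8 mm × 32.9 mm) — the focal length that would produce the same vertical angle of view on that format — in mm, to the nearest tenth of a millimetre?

81.8 mm

Equal angle of view means equal height/f ratio, so f₂ = f₁ · (height₂/height₁) = 100 × 32.9/40.2.
f₂ = 100 × 0.81841 ≈ 81.841 mm.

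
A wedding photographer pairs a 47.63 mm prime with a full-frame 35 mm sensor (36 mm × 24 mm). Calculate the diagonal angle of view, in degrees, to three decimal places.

48.855°

Sensor diagonal = √(36² + 24²) = √1872.0000 ≈ 43.2666 mm.
Angle of view α = 2·arctan(d/2f) with d = 43.2666 mm and f = 47.63 mm.
d/2f = 0.45419; arctan(0.45419) ≈ 24.4273°, so α ≈ 48.8546°.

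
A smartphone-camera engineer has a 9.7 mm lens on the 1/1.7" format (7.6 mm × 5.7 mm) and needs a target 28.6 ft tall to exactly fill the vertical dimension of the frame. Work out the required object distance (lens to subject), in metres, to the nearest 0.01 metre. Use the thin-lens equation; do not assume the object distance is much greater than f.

W: 28.6 ft × 304.8 mm/ft = 8717.28 mm.
Magnification m = h/W = dᵢ/dₒ; combined with 1/f = 1/dₒ + 1/dᵢ this gives dₒ = f·(1 + W/h).
dₒ = 9.7 mm × (1 + 8717.28/5.7) = 9.7 × 1530.3473 ≈ 14844.369 mm = 14.8444 m.

14.84 m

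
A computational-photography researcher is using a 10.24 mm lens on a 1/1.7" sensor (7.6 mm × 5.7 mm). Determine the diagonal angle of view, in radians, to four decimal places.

Sensor diagonal = √(7.6² + 5.7²) = √90.2500 ≈ 9.5000 mm.
Angle of view α = 2·arctan(d/2f) with d = 9.5000 mm and f = 10.24 mm.
d/2f = 0.46387; arctan(0.46387) ≈ 0.4343 rad, so α ≈ 0.8687 rad.

0.8687 rad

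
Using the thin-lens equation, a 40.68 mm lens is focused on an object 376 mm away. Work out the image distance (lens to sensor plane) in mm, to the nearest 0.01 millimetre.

45.62 mm

1/dᵢ = 1/f − 1/dₒ = 1/40.68 − 1/376 = 0.0219225 mm⁻¹.
dᵢ = 1/0.0219225 ≈ 45.6152 mm.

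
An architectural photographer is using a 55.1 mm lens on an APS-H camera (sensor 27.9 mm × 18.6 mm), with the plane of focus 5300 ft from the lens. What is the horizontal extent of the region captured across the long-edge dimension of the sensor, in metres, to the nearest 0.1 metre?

dₒ: 5300 ft × 304.8 mm/ft = 1615439.95 mm.
Similar triangles through the lens centre give W/dₒ = w/dᵢ; with 1/f = 1/dₒ + 1/dᵢ this gives W = w·(dₒ − f)/f.
W = 27.9 mm × (1.61544e+06 − 55.1) / 55.1 = 27.9 × 29317.3294 ≈ 817953.489 mm = 817.953 m.

818.0 m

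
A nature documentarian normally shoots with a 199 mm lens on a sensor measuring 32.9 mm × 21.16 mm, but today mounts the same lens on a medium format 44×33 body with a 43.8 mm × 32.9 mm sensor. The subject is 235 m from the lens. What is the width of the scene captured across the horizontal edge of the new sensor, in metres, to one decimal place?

The focal length stays 199 mm; the relevant sensor dimension is now w = 43.8 mm. Object distance dₒ = 235 m = 235000 mm.
Thin-lens field width W = w·(dₒ − f)/f = 43.8 × (235000 − 199)/199 ≈ 51679.818 mm = 51.6798 m.

51.7 m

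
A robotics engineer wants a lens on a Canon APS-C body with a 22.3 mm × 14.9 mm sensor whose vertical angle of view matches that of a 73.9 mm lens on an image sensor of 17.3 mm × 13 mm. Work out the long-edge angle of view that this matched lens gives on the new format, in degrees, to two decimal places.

Equal vertical AOV ⇒ f₂ = f₁ · 14.9/13 = 73.9 × 1.14615 ≈ 84.7008 mm.
Long-edge AOV on the new format = 2·arctan(22.3 / (2 × 84.7008)) = 2·arctan(0.13164) ≈ 14.9986°.

15.00°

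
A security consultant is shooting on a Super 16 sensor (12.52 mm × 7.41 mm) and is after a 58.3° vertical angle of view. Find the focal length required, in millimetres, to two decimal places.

From α = 2·arctan(h/2f) we get f = h / (2·tan(α/2)).
With h = 7.41 mm and α/2 = 29.15°, tan(α/2) ≈ 0.55774, so f ≈ 7.41 / 1.11547 ≈ 6.6429 mm.

6.64 mm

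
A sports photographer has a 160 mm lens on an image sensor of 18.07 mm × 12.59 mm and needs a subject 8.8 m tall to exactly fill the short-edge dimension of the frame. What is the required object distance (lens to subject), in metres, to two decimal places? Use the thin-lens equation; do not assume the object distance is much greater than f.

W: 8.8 m = 8800 mm.
Magnification m = h/W = dᵢ/dₒ; combined with 1/f = 1/dₒ + 1/dᵢ this gives dₒ = f·(1 + W/h).
dₒ = 160 mm × (1 + 8800/12.59) = 160 × 699.9674 ≈ 111994.790 mm = 111.995 m.

111.99 m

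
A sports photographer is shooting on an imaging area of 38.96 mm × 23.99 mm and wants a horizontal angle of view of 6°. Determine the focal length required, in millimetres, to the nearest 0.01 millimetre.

371.70 mm

From α = 2·arctan(w/2f) we get f = w / (2·tan(α/2)).
With w = 38.96 mm and α/2 = 3°, tan(α/2) ≈ 0.05241, so f ≈ 38.96 / 0.10482 ≈ 371.7005 mm.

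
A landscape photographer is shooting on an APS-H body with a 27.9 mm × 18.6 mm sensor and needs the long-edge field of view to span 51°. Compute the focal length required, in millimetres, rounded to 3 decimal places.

From α = 2·arctan(w/2f) we get f = w / (2·tan(α/2)).
With w = 27.9 mm and α/2 = 25.5°, tan(α/2) ≈ 0.47698, so f ≈ 27.9 / 0.95395 ≈ 29.2468 mm.

29.247 mm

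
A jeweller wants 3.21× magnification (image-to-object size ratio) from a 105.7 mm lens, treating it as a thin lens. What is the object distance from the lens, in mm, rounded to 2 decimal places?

138.63 mm

With m = dᵢ/dₒ and 1/f = 1/dₒ + 1/dᵢ, substituting dᵢ = m·dₒ gives 1/f = (1 + 1/m)/dₒ, hence dₒ = f·(1 + 1/m).
dₒ = 105.7 × (1 + 1/3.21) = 105.7 × 1.31153 ≈ 138.628 mm.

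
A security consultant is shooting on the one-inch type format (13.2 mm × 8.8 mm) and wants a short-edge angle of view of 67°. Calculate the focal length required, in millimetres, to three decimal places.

From α = 2·arctan(h/2f) we get f = h / (2·tan(α/2)).
With h = 8.8 mm and α/2 = 33.5°, tan(α/2) ≈ 0.66189, so f ≈ 8.8 / 1.32377 ≈ 6.6477 mm.

6.648 mm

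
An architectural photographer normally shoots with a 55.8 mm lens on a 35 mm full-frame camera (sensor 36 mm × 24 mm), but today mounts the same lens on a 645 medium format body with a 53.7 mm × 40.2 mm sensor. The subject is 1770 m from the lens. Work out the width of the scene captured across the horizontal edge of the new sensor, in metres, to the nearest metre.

1703 m

The focal length stays 55.8 mm; the relevant sensor dimension is now w = 53.7 mm. Object distance dₒ = 1770 m = 1.77e+06 mm.
Thin-lens field width W = w·(dₒ − f)/f = 53.7 × (1.77e+06 − 55.8)/55.8 ≈ 1703333.397 mm = 1703.33 m.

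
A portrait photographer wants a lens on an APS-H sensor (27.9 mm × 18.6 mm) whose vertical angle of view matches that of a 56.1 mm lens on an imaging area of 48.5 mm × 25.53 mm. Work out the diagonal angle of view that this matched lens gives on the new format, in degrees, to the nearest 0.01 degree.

44.61°

Equal vertical AOV ⇒ f₂ = f₁ · 18.6/25.53 = 56.1 × 0.72855 ≈ 40.8719 mm.
Sensor diagonal = √(27.9² + 18.6²) = √1124.3700 ≈ 33.5316 mm.
Diagonal AOV on the new format = 2·arctan(33.5316 / (2 × 40.8719)) = 2·arctan(0.41020) ≈ 44.6072°.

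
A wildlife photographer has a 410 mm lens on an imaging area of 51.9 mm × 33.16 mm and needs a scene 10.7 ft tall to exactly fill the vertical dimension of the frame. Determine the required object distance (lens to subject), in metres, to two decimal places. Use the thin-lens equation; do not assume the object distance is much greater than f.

W: 10.7 ft × 304.8 mm/ft = 3261.36 mm.
Magnification m = h/W = dᵢ/dₒ; combined with 1/f = 1/dₒ + 1/dᵢ this gives dₒ = f·(1 + W/h).
dₒ = 410 mm × (1 + 3261.36/33.16) = 410 × 99.3522 ≈ 40734.414 mm = 40.7344 m.

40.73 m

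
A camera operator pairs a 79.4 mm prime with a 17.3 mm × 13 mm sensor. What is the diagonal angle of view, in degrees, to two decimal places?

Sensor diagonal = √(17.3² + 13²) = √468.2900 ≈ 21.6400 mm.
Angle of view α = 2·arctan(d/2f) with d = 21.6400 mm and f = 79.4 mm.
d/2f = 0.13627; arctan(0.13627) ≈ 7.7600°, so α ≈ 15.5200°.

15.52°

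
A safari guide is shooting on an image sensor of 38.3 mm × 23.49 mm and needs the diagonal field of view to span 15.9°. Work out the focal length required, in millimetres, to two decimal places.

160.86 mm

Sensor diagonal = √(38.3² + 23.49²) = √2018.6701 ≈ 44.9296 mm.
From α = 2·arctan(d/2f) we get f = d / (2·tan(α/2)).
With d = 44.9296 mm and α/2 = 7.95°, tan(α/2) ≈ 0.13965, so f ≈ 44.9296 / 0.27930 ≈ 160.8639 mm.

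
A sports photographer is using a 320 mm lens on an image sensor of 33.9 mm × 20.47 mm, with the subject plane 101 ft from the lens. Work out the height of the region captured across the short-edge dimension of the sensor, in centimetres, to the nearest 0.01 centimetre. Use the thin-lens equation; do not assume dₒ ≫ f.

dₒ: 101 ft × 304.8 mm/ft = 30784.80 mm.
Similar triangles through the lens centre give W/dₒ = h/dᵢ; with 1/f = 1/dₒ + 1/dᵢ this gives W = h·(dₒ − f)/f.
W = 20.47 mm × (30784.8 − 320) / 320 = 20.47 × 95.2025 ≈ 1948.795 mm = 194.88 cm.

194.88 cm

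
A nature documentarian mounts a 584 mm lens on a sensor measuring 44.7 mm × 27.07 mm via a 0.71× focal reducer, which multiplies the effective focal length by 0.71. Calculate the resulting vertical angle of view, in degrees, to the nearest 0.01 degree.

Effective focal length f = 584 × 0.71 = 414.64 mm.
α = 2·arctan(27.07 / (2 × 414.64)) = 2·arctan(0.03264) ≈ 3.7393°.

3.74°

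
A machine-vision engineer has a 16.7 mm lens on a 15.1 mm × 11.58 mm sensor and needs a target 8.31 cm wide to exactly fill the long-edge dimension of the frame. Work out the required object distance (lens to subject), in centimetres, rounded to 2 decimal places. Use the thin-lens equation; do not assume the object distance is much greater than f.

10.86 cm

W: 8.31 cm = 83.1 mm.
Magnification m = w/W = dᵢ/dₒ; combined with 1/f = 1/dₒ + 1/dᵢ this gives dₒ = f·(1 + W/w).
dₒ = 16.7 mm × (1 + 83.1/15.1) = 16.7 × 6.5033 ≈ 108.605 mm = 10.8605 cm.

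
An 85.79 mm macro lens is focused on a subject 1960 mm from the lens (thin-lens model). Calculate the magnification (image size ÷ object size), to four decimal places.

0.0458×

Thin lens: 1/f = 1/dₒ + 1/dᵢ → 1/dᵢ = 1/85.79 − 1/1960 = 0.0111462 mm⁻¹, so dᵢ ≈ 89.7169 mm.
Magnification m = dᵢ/dₒ = 89.7169/1960 ≈ 0.04577.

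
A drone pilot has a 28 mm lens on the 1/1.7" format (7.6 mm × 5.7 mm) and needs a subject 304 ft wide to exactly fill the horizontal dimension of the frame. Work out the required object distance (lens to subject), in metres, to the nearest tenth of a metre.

W: 304 ft × 304.8 mm/ft = 92659.20 mm.
Magnification m = w/W = dᵢ/dₒ; combined with 1/f = 1/dₒ + 1/dᵢ this gives dₒ = f·(1 + W/w).
dₒ = 28 mm × (1 + 92659.2/7.6) = 28 × 12192.9996 ≈ 341403.989 mm = 341.404 m.

341.4 m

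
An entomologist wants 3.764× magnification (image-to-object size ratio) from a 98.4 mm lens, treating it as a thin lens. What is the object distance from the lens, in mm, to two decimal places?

124.54 mm

With m = dᵢ/dₒ and 1/f = 1/dₒ + 1/dᵢ, substituting dᵢ = m·dₒ gives 1/f = (1 + 1/m)/dₒ, hence dₒ = f·(1 + 1/m).
dₒ = 98.4 × (1 + 1/3.764) = 98.4 × 1.26567 ≈ 124.542 mm.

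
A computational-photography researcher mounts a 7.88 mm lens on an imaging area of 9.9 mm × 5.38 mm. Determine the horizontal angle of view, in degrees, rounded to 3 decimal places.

64.272°

Angle of view α = 2·arctan(w/2f) with w = 9.9 mm and f = 7.88 mm.
w/2f = 0.62817; arctan(0.62817) ≈ 32.1359°, so α ≈ 64.2718°.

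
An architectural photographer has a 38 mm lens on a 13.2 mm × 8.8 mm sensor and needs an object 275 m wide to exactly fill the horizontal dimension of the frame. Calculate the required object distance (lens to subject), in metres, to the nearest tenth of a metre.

791.7 m

W: 275 m = 275000 mm.
Magnification m = w/W = dᵢ/dₒ; combined with 1/f = 1/dₒ + 1/dᵢ this gives dₒ = f·(1 + W/w).
dₒ = 38 mm × (1 + 275000/13.2) = 38 × 20834.3333 ≈ 791704.667 mm = 791.705 m.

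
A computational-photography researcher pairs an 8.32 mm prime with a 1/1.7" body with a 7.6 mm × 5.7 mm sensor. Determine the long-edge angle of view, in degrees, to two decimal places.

Angle of view α = 2·arctan(w/2f) with w = 7.6 mm and f = 8.32 mm.
w/2f = 0.45673; arctan(0.45673) ≈ 24.5476°, so α ≈ 49.0953°.

49.10°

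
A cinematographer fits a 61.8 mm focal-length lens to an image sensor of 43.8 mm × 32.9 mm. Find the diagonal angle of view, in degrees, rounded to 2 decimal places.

47.81°

Sensor diagonal = √(43.8² + 32.9²) = √3000.8500 ≈ 54.7800 mm.
Angle of view α = 2·arctan(d/2f) with d = 54.7800 mm and f = 61.8 mm.
d/2f = 0.44320; arctan(0.44320) ≈ 23.9031°, so α ≈ 47.8062°.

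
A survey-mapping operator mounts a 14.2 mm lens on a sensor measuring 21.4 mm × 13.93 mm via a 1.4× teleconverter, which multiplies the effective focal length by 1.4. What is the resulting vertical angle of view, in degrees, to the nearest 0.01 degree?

Effective focal length f = 14.2 × 1.4 = 19.88 mm.
α = 2·arctan(13.93 / (2 × 19.88)) = 2·arctan(0.35035) ≈ 38.6160°.

38.62°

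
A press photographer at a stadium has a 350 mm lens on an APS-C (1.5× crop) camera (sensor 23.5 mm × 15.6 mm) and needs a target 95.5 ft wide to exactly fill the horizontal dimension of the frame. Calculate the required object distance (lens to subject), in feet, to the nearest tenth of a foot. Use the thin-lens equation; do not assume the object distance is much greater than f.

W: 95.5 ft × 304.8 mm/ft = 29108.40 mm.
Magnification m = w/W = dᵢ/dₒ; combined with 1/f = 1/dₒ + 1/dᵢ this gives dₒ = f·(1 + W/w).
dₒ = 350 mm × (1 + 29108.4/23.5) = 350 × 1239.6553 ≈ 433879.348 mm = 433879.348/304.8 ft = 1423.49 ft.

1423.5 ft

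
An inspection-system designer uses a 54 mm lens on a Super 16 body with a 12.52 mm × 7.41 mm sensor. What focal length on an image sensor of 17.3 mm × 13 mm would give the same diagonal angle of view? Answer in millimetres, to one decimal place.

Sensor diagonal = √(12.52² + 7.41²) = √211.6585 ≈ 14.5485 mm.
Sensor diagonal = √(17.3² + 13²) = √468.2900 ≈ 21.6400 mm.
Equal angle of view means equal diagonal/f ratio, so f₂ = f₁ · (diagonal₂/diagonal₁) = 54 × 21.6400/14.5485.
f₂ = 54 × 1.48744 ≈ 80.322 mm.

80.3 mm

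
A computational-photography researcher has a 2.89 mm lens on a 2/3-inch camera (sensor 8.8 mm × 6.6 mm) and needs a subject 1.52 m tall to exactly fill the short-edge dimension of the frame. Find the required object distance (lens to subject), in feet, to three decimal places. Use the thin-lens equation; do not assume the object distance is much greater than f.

2.193 ft

W: 1.52 m = 1520 mm.
Magnification m = h/W = dᵢ/dₒ; combined with 1/f = 1/dₒ + 1/dᵢ this gives dₒ = f·(1 + W/h).
dₒ = 2.89 mm × (1 + 1520/6.6) = 2.89 × 231.3030 ≈ 668.466 mm = 668.466/304.8 ft = 2.19313 ft.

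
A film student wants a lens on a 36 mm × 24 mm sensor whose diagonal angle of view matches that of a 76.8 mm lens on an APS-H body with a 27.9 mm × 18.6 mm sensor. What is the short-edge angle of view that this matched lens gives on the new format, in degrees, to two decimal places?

Sensor diagonal = √(27.9² + 18.6²) = √1124.3700 ≈ 33.5316 mm.
Sensor diagonal = √(36² + 24²) = √1872.0000 ≈ 43.2666 mm.
Equal diagonal AOV ⇒ f₂ = f₁ · 43.2666/33.5316 = 76.8 × 1.29032 ≈ 99.0968 mm.
Short-edge AOV on the new format = 2·arctan(24 / (2 × 99.0968)) = 2·arctan(0.12109) ≈ 13.8091°.

13.81°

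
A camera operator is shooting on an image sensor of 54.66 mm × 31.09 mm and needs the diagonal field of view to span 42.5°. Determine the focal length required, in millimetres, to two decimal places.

Sensor diagonal = √(54.66² + 31.09²) = √3954.3037 ≈ 62.8833 mm.
From α = 2·arctan(d/2f) we get f = d / (2·tan(α/2)).
With d = 62.8833 mm and α/2 = 21.25°, tan(α/2) ≈ 0.38888, so f ≈ 62.8833 / 0.77776 ≈ 80.8520 mm.

80.85 mm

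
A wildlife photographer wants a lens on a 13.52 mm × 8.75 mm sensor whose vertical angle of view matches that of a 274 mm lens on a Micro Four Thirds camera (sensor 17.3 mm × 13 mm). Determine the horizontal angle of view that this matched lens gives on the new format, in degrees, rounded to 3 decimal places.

Equal vertical AOV ⇒ f₂ = f₁ · 8.75/13 = 274 × 0.67308 ≈ 184.4231 mm.
Horizontal AOV on the new format = 2·arctan(13.52 / (2 × 184.4231)) = 2·arctan(0.03665) ≈ 4.1985°.

4.198°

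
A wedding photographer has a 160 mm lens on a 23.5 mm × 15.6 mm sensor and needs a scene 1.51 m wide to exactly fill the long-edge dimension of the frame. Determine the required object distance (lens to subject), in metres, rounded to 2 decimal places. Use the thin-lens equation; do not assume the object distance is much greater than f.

10.44 m

W: 1.51 m = 1510 mm.
Magnification m = w/W = dᵢ/dₒ; combined with 1/f = 1/dₒ + 1/dᵢ this gives dₒ = f·(1 + W/w).
dₒ = 160 mm × (1 + 1510/23.5) = 160 × 65.2553 ≈ 10440.851 mm = 10.4409 m.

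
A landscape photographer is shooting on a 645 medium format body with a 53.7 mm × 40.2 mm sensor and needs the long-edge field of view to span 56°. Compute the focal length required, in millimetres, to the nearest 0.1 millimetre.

50.5 mm

From α = 2·arctan(w/2f) we get f = w / (2·tan(α/2)).
With w = 53.7 mm and α/2 = 28°, tan(α/2) ≈ 0.53171, so f ≈ 53.7 / 1.06342 ≈ 50.4975 mm.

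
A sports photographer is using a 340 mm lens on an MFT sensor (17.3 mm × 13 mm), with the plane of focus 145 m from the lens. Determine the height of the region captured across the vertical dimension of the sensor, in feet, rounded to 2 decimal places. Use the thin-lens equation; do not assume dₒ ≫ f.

18.15 ft

dₒ: 145 m = 145000 mm.
Similar triangles through the lens centre give W/dₒ = h/dᵢ; with 1/f = 1/dₒ + 1/dᵢ this gives W = h·(dₒ − f)/f.
W = 13 mm × (145000 − 340) / 340 = 13 × 425.4706 ≈ 5531.118 mm = 5531.118/304.8 ft = 18.1467 ft.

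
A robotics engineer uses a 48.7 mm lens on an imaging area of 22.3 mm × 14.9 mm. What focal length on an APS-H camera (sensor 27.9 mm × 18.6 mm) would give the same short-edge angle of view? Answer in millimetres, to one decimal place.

60.8 mm

Equal angle of view means equal height/f ratio, so f₂ = f₁ · (height₂/height₁) = 48.7 × 18.6/14.9.
f₂ = 48.7 × 1.24832 ≈ 60.793 mm.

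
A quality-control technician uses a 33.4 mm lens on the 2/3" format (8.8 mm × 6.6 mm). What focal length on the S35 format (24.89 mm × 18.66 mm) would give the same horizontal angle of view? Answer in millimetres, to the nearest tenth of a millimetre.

Equal angle of view means equal width/f ratio, so f₂ = f₁ · (width₂/width₁) = 33.4 × 24.89/8.8.
f₂ = 33.4 × 2.82841 ≈ 94.469 mm.

94.5 mm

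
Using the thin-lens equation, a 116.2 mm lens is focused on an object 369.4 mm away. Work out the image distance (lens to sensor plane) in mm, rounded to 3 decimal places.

1/dᵢ = 1/f − 1/dₒ = 1/116.2 − 1/369.4 = 0.0058988 mm⁻¹.
dᵢ = 1/0.0058988 ≈ 169.5272 mm.

169.527 mm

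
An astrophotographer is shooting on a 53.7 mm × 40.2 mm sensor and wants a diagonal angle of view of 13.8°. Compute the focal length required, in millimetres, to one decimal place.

277.2 mm

Sensor diagonal = √(53.7² + 40.2²) = √4499.7300 ≈ 67.0800 mm.
From α = 2·arctan(d/2f) we get f = d / (2·tan(α/2)).
With d = 67.0800 mm and α/2 = 6.9°, tan(α/2) ≈ 0.12101, so f ≈ 67.0800 / 0.24203 ≈ 277.1597 mm.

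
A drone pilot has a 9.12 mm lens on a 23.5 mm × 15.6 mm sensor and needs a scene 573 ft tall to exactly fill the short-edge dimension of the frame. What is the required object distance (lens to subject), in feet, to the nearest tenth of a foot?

W: 573 ft × 304.8 mm/ft = 174650.39 mm.
Magnification m = h/W = dᵢ/dₒ; combined with 1/f = 1/dₒ + 1/dᵢ this gives dₒ = f·(1 + W/h).
dₒ = 9.12 mm × (1 + 174650/15.6) = 9.12 × 11196.5381 ≈ 102112.428 mm = 102112.428/304.8 ft = 335.015 ft.

335.0 ft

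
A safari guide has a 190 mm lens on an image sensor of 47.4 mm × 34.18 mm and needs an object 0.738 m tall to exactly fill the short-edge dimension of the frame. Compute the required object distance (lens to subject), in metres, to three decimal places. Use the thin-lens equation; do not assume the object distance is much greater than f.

W: 0.738 m = 738 mm.
Magnification m = h/W = dᵢ/dₒ; combined with 1/f = 1/dₒ + 1/dᵢ this gives dₒ = f·(1 + W/h).
dₒ = 190 mm × (1 + 738/34.18) = 190 × 22.5916 ≈ 4292.399 mm = 4.2924 m.

4.292 m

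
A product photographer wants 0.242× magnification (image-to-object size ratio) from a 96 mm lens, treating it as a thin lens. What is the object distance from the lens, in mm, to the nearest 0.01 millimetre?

492.69 mm

With m = dᵢ/dₒ and 1/f = 1/dₒ + 1/dᵢ, substituting dᵢ = m·dₒ gives 1/f = (1 + 1/m)/dₒ, hence dₒ = f·(1 + 1/m).
dₒ = 96 × (1 + 1/0.242) = 96 × 5.13223 ≈ 492.694 mm.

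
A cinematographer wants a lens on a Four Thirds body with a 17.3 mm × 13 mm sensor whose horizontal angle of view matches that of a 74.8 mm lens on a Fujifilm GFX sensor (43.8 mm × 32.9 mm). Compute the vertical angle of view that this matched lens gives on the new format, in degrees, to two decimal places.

24.82°

Equal horizontal AOV ⇒ f₂ = f₁ · 17.3/43.8 = 74.8 × 0.39498 ≈ 29.5443 mm.
Vertical AOV on the new format = 2·arctan(13 / (2 × 29.5443)) = 2·arctan(0.22001) ≈ 24.8158°.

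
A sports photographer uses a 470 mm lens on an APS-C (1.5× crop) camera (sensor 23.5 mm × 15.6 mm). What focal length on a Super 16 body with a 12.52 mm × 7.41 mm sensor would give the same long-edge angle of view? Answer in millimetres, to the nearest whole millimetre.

Equal angle of view means equal width/f ratio, so f₂ = f₁ · (width₂/width₁) = 470 × 12.52/23.5.
f₂ = 470 × 0.53277 ≈ 250.400 mm.

250 mm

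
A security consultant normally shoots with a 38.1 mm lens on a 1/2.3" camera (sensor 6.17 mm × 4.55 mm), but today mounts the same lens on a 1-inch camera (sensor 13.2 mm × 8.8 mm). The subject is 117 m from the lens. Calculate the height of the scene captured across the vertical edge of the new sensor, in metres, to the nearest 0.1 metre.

27.0 m

The focal length stays 38.1 mm; the relevant sensor dimension is now h = 8.8 mm. Object distance dₒ = 117 m = 117000 mm.
Thin-lens field height W = h·(dₒ − f)/f = 8.8 × (117000 − 38.1)/38.1 ≈ 27014.822 mm = 27.0148 m.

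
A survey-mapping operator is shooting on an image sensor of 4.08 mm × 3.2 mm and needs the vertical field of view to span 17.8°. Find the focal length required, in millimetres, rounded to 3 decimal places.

10.217 mm

From α = 2·arctan(h/2f) we get f = h / (2·tan(α/2)).
With h = 3.2 mm and α/2 = 8.9°, tan(α/2) ≈ 0.15660, so f ≈ 3.2 / 0.31319 ≈ 10.2174 mm.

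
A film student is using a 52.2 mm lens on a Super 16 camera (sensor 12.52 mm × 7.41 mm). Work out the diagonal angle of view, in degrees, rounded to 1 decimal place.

15.9°

Sensor diagonal = √(12.52² + 7.41²) = √211.6585 ≈ 14.5485 mm.
Angle of view α = 2·arctan(d/2f) with d = 14.5485 mm and f = 52.2 mm.
d/2f = 0.13935; arctan(0.13935) ≈ 7.9333°, so α ≈ 15.8665°.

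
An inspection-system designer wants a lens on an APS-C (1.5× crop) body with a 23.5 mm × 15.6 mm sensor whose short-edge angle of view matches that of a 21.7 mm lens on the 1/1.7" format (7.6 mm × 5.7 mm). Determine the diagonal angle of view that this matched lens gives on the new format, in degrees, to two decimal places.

Equal short-edge AOV ⇒ f₂ = f₁ · 15.6/5.7 = 21.7 × 2.73684 ≈ 59.3895 mm.
Sensor diagonal = √(23.5² + 15.6²) = √795.6100 ≈ 28.2066 mm.
Diagonal AOV on the new format = 2·arctan(28.2066 / (2 × 59.3895)) = 2·arctan(0.23747) ≈ 26.7173°.

26.72°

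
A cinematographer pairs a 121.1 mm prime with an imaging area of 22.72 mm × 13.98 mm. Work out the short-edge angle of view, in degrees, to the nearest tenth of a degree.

6.6°

Angle of view α = 2·arctan(h/2f) with h = 13.98 mm and f = 121.1 mm.
h/2f = 0.05772; arctan(0.05772) ≈ 3.3035°, so α ≈ 6.6070°.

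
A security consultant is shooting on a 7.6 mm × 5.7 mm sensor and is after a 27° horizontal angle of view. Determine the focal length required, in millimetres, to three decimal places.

15.828 mm

From α = 2·arctan(w/2f) we get f = w / (2·tan(α/2)).
With w = 7.6 mm and α/2 = 13.5°, tan(α/2) ≈ 0.24008, so f ≈ 7.6 / 0.48016 ≈ 15.8281 mm.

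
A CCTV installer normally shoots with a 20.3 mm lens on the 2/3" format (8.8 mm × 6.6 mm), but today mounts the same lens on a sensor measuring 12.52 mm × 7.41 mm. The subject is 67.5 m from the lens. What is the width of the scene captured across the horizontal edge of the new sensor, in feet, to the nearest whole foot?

The focal length stays 20.3 mm; the relevant sensor dimension is now w = 12.52 mm. Object distance dₒ = 67.5 m = 67500 mm.
Thin-lens field width W = w·(dₒ − f)/f = 12.52 × (67500 − 20.3)/20.3 ≈ 41618.022 mm = 41618.022/304.8 ft = 136.542 ft.

137 ft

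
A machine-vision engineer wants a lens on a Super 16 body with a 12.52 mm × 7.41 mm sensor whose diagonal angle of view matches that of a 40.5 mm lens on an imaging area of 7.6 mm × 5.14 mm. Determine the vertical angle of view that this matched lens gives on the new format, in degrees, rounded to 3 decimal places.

Sensor diagonal = √(7.6² + 5.14²) = √84.1796 ≈ 9.1749 mm.
Sensor diagonal = √(12.52² + 7.41²) = √211.6585 ≈ 14.5485 mm.
Equal diagonal AOV ⇒ f₂ = f₁ · 14.5485/9.1749 = 40.5 × 1.58568 ≈ 64.2199 mm.
Vertical AOV on the new format = 2·arctan(7.41 / (2 × 64.2199)) = 2·arctan(0.05769) ≈ 6.6037°.

6.604°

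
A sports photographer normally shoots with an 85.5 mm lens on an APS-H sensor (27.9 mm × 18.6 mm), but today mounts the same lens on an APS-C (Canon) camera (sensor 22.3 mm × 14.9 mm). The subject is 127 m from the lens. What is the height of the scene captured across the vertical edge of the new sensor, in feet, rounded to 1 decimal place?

72.6 ft

The focal length stays 85.5 mm; the relevant sensor dimension is now h = 14.9 mm. Object distance dₒ = 127 m = 127000 mm.
Thin-lens field height W = h·(dₒ − f)/f = 14.9 × (127000 − 85.5)/85.5 ≈ 22117.264 mm = 22117.264/304.8 ft = 72.5632 ft.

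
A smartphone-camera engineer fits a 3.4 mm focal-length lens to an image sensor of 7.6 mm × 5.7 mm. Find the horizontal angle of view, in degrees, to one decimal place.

96.4°

Angle of view α = 2·arctan(w/2f) with w = 7.6 mm and f = 3.4 mm.
w/2f = 1.11765; arctan(1.11765) ≈ 48.1798°, so α ≈ 96.3597°.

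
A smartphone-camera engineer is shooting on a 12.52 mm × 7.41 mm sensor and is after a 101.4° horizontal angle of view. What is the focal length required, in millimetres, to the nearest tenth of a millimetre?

From α = 2·arctan(w/2f) we get f = w / (2·tan(α/2)).
With w = 12.52 mm and α/2 = 50.7°, tan(α/2) ≈ 1.22176, so f ≈ 12.52 / 2.44352 ≈ 5.1238 mm.

5.1 mm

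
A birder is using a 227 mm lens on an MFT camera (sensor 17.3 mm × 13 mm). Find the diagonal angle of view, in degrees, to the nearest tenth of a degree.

Sensor diagonal = √(17.3² + 13²) = √468.2900 ≈ 21.6400 mm.
Angle of view α = 2·arctan(d/2f) with d = 21.6400 mm and f = 227 mm.
d/2f = 0.04767; arctan(0.04767) ≈ 2.7290°, so α ≈ 5.4579°.

5.5°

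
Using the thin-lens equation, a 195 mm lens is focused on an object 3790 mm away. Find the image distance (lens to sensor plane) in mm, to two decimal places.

1/dᵢ = 1/f − 1/dₒ = 1/195 − 1/3790 = 0.0048644 mm⁻¹.
dᵢ = 1/0.0048644 ≈ 205.5772 mm.

205.58 mm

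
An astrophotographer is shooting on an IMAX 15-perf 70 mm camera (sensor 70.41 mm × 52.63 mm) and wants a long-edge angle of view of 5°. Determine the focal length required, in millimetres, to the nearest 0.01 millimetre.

From α = 2·arctan(w/2f) we get f = w / (2·tan(α/2)).
With w = 70.41 mm and α/2 = 2.5°, tan(α/2) ≈ 0.04366, so f ≈ 70.41 / 0.08732 ≈ 806.3271 mm.

806.33 mm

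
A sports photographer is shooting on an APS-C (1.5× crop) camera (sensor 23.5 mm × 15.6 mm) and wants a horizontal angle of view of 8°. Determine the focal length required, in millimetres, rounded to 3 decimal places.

From α = 2·arctan(w/2f) we get f = w / (2·tan(α/2)).
With w = 23.5 mm and α/2 = 4°, tan(α/2) ≈ 0.06993, so f ≈ 23.5 / 0.13985 ≈ 168.0328 mm.

168.033 mm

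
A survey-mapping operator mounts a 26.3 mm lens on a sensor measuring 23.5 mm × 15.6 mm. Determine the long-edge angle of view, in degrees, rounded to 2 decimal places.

48.15°

Angle of view α = 2·arctan(w/2f) with w = 23.5 mm and f = 26.3 mm.
w/2f = 0.44677; arctan(0.44677) ≈ 24.0736°, so α ≈ 48.1471°.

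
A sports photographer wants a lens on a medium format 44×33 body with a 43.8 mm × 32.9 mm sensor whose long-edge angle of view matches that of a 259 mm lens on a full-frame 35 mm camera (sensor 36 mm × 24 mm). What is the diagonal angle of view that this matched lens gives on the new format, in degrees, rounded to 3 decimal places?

9.935°

Equal long-edge AOV ⇒ f₂ = f₁ · 43.8/36 = 259 × 1.21667 ≈ 315.1167 mm.
Sensor diagonal = √(43.8² + 32.9²) = √3000.8500 ≈ 54.7800 mm.
Diagonal AOV on the new format = 2·arctan(54.7800 / (2 × 315.1167)) = 2·arctan(0.08692) ≈ 9.9354°.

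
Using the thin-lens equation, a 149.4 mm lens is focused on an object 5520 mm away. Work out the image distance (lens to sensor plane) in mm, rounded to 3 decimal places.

1/dᵢ = 1/f − 1/dₒ = 1/149.4 − 1/5520 = 0.0065123 mm⁻¹.
dᵢ = 1/0.0065123 ≈ 153.5560 mm.

153.556 mm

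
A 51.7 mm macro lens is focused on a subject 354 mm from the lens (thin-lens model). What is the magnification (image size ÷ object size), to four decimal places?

0.1710×

Thin lens: 1/f = 1/dₒ + 1/dᵢ → 1/dᵢ = 1/51.7 − 1/354 = 0.0165175 mm⁻¹, so dᵢ ≈ 60.5418 mm.
Magnification m = dᵢ/dₒ = 60.5418/354 ≈ 0.17102.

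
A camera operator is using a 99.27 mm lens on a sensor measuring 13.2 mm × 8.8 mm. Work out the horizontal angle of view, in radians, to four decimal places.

Angle of view α = 2·arctan(w/2f) with w = 13.2 mm and f = 99.27 mm.
w/2f = 0.06649; arctan(0.06649) ≈ 0.0664 rad, so α ≈ 0.1328 rad.

0.1328 rad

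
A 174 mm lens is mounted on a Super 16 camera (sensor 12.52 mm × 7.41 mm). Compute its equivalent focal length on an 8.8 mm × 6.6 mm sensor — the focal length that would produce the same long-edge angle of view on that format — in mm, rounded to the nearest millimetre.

Equal angle of view means equal width/f ratio, so f₂ = f₁ · (width₂/width₁) = 174 × 8.8/12.52.
f₂ = 174 × 0.70288 ≈ 122.300 mm.

122 mm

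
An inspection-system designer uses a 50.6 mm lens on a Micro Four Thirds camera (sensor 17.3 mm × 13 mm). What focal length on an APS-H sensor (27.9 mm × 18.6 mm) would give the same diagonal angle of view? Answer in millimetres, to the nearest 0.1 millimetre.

Sensor diagonal = √(17.3² + 13²) = √468.2900 ≈ 21.6400 mm.
Sensor diagonal = √(27.9² + 18.6²) = √1124.3700 ≈ 33.5316 mm.
Equal angle of view means equal diagonal/f ratio, so f₂ = f₁ · (diagonal₂/diagonal₁) = 50.6 × 33.5316/21.6400.
f₂ = 50.6 × 1.54952 ≈ 78.406 mm.

78.4 mm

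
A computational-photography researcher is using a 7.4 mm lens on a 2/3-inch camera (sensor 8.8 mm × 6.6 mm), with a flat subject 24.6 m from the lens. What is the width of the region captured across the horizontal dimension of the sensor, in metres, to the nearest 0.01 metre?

dₒ: 24.6 m = 24600 mm.
Similar triangles through the lens centre give W/dₒ = w/dᵢ; with 1/f = 1/dₒ + 1/dᵢ this gives W = w·(dₒ − f)/f.
W = 8.8 mm × (24600 − 7.4) / 7.4 = 8.8 × 3323.3243 ≈ 29245.254 mm = 29.2453 m.

29.25 m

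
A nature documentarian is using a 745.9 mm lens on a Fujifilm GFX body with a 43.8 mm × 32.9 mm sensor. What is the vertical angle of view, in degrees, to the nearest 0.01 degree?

Angle of view α = 2·arctan(h/2f) with h = 32.9 mm and f = 745.9 mm.
h/2f = 0.02205; arctan(0.02205) ≈ 1.2634°, so α ≈ 2.5268°.

2.53°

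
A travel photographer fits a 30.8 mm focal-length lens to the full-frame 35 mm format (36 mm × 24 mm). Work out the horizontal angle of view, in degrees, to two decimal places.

Angle of view α = 2·arctan(w/2f) with w = 36 mm and f = 30.8 mm.
w/2f = 0.58442; arctan(0.58442) ≈ 30.3027°, so α ≈ 60.6054°.

60.61°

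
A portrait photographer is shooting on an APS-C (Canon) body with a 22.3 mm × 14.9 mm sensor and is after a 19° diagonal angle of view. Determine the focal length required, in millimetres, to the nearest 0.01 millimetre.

Sensor diagonal = √(22.3² + 14.9²) = √719.3000 ≈ 26.8198 mm.
From α = 2·arctan(d/2f) we get f = d / (2·tan(α/2)).
With d = 26.8198 mm and α/2 = 9.5°, tan(α/2) ≈ 0.16734, so f ≈ 26.8198 / 0.33469 ≈ 80.1343 mm.

80.13 mm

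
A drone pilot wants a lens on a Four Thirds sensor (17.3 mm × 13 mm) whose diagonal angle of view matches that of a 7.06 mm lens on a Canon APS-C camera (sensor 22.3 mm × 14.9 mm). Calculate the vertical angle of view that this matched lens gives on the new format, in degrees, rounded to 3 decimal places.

97.538°

Sensor diagonal = √(22.3² + 14.9²) = √719.3000 ≈ 26.8198 mm.
Sensor diagonal = √(17.3² + 13²) = √468.2900 ≈ 21.6400 mm.
Equal diagonal AOV ⇒ f₂ = f₁ · 21.6400/26.8198 = 7.06 × 0.80687 ≈ 5.6965 mm.
Vertical AOV on the new format = 2·arctan(13 / (2 × 5.6965)) = 2·arctan(1.14105) ≈ 97.5385°.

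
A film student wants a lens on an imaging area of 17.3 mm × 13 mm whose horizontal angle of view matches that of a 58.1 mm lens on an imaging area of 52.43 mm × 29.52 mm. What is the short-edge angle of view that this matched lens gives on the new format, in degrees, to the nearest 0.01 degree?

Equal horizontal AOV ⇒ f₂ = f₁ · 17.3/52.43 = 58.1 × 0.32996 ≈ 19.1709 mm.
Short-edge AOV on the new format = 2·arctan(13 / (2 × 19.1709)) = 2·arctan(0.33906) ≈ 37.4590°.

37.46°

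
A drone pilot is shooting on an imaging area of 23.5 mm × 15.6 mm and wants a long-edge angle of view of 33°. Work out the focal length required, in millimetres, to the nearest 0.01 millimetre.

From α = 2·arctan(w/2f) we get f = w / (2·tan(α/2)).
With w = 23.5 mm and α/2 = 16.5°, tan(α/2) ≈ 0.29621, so f ≈ 23.5 / 0.59243 ≈ 39.6673 mm.

39.67 mm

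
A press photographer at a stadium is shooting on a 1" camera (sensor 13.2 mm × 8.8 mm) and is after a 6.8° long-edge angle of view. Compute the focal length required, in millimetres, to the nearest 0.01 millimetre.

From α = 2·arctan(w/2f) we get f = w / (2·tan(α/2)).
With w = 13.2 mm and α/2 = 3.4°, tan(α/2) ≈ 0.05941, so f ≈ 13.2 / 0.11882 ≈ 111.0906 mm.

111.09 mm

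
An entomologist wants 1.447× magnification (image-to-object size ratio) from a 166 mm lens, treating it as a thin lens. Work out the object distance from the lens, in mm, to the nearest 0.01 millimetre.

280.72 mm

With m = dᵢ/dₒ and 1/f = 1/dₒ + 1/dᵢ, substituting dᵢ = m·dₒ gives 1/f = (1 + 1/m)/dₒ, hence dₒ = f·(1 + 1/m).
dₒ = 166 × (1 + 1/1.447) = 166 × 1.69109 ≈ 280.720 mm.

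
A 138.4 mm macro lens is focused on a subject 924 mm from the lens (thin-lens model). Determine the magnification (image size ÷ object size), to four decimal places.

Thin lens: 1/f = 1/dₒ + 1/dᵢ → 1/dᵢ = 1/138.4 − 1/924 = 0.0061432 mm⁻¹, so dᵢ ≈ 162.7821 mm.
Magnification m = dᵢ/dₒ = 162.7821/924 ≈ 0.17617.

0.1762×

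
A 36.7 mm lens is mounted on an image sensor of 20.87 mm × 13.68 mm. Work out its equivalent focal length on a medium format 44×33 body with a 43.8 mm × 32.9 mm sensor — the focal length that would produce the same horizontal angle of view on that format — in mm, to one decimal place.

Equal angle of view means equal width/f ratio, so f₂ = f₁ · (width₂/width₁) = 36.7 × 43.8/20.87.
f₂ = 36.7 × 2.09871 ≈ 77.023 mm.

77.0 mm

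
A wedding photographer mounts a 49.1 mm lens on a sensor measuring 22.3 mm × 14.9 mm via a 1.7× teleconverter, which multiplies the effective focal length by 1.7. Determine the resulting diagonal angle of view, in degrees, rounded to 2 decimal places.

18.25°

Effective focal length f = 49.1 × 1.7 = 83.47 mm.
Sensor diagonal = √(22.3² + 14.9²) = √719.3000 ≈ 26.8198 mm.
α = 2·arctan(26.820 / (2 × 83.47)) = 2·arctan(0.16066) ≈ 18.2537°.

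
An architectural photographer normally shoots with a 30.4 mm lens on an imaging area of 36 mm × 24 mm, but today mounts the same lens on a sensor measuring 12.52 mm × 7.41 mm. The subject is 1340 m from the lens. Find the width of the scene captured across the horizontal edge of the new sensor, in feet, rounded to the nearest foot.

The focal length stays 30.4 mm; the relevant sensor dimension is now w = 12.52 mm. Object distance dₒ = 1340 m = 1.34e+06 mm.
Thin-lens field width W = w·(dₒ − f)/f = 12.52 × (1.34e+06 − 30.4)/30.4 ≈ 551855.901 mm = 551855.901/304.8 ft = 1810.55 ft.

1811 ft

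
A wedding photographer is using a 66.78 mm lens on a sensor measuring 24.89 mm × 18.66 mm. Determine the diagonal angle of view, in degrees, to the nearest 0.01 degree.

Sensor diagonal = √(24.89² + 18.66²) = √967.7077 ≈ 31.1080 mm.
Angle of view α = 2·arctan(d/2f) with d = 31.1080 mm and f = 66.78 mm.
d/2f = 0.23291; arctan(0.23291) ≈ 13.1112°, so α ≈ 26.2225°.

26.22°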